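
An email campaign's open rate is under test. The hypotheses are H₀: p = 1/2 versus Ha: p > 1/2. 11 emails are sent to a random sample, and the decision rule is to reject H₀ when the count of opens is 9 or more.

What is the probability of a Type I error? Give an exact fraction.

The Type I error probability is α = P(Y ≥ 9) computed under H₀, where Y ~ Binomial(11, 1/2).
P(Y ≥ 9) = [C(11,9) + C(11,10) + C(11,11)] / 2^11 = (55 + 11 + 1) / 2048 = 67/2048.

67/2048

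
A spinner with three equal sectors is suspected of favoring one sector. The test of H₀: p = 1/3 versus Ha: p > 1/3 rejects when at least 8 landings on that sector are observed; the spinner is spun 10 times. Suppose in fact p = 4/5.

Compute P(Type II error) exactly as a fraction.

3146489/9765625

β = P(fail to reject H₀ | Ha true) = P(X ≤ 7 | p = 4/5), X ~ Binomial(10, 4/5).
Equivalently, β = 1 − P(X ≥ 8) = 3146489/9765625.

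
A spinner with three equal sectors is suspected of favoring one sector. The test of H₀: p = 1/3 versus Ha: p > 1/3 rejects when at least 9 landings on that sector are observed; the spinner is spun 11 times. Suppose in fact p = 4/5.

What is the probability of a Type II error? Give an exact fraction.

3736313/9765625

Under the alternative p = 4/5, S ~ Binomial(11, 4/5); β is the probability the test does not reject, P(S < 9).
Equivalently, β = 1 − P(S ≥ 9) = 3736313/9765625.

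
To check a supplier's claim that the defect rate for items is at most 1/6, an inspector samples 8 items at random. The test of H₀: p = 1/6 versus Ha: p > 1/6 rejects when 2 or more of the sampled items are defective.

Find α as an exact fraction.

Under H₀, X ~ Binomial(8, 1/6); the Type I error rate is P(X ≥ 2).
Via the complement, α = 1 − Σ_{j=0}^{1} C(8,j)(1/6)^j(5/6)^{8-j} = 663991/1679616.

663991/1679616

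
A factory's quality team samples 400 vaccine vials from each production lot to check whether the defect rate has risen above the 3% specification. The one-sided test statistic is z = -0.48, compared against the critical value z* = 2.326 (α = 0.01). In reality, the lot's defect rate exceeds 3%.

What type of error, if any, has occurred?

The conventional null hypothesis is that the lot's defect rate is 3% (within specification).
Since z = -0.48 ≤ z* = 2.326, H₀ is not rejected.
H₀ is false (actually the lot's defect rate exceeds 3%).
Failing to reject a false H₀ is a Type II error.

Type II error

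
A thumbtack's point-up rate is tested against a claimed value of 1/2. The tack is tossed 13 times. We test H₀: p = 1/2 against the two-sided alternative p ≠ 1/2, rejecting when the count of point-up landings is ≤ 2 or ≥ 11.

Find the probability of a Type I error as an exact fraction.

Under H₀, K ~ Binomial(13, 1/2); α is the probability of landing in either tail, P(K ≤ 2) + P(K ≥ 11).
Each tail has probability (1 + 13 + 78)/8192; doubling gives α = 184/8192 = 23/1024.

23/1024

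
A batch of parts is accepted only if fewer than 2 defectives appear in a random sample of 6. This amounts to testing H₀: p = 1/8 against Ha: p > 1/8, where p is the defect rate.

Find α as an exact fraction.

Under H₀, S ~ Binomial(6, 1/8); the Type I error rate is P(S ≥ 2).
Via the complement, α = 1 − Σ_{j=0}^{1} C(6,j)(1/8)^j(7/8)^{6-j} = 43653/262144.

43653/262144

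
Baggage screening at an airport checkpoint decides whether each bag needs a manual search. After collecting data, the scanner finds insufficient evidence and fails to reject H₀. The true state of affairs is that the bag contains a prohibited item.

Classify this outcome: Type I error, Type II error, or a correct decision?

Type II error

The conventional null hypothesis here is that the bag contains no prohibited items.
H₀ was not rejected, but H₀ is actually false.
Failing to reject a false null hypothesis is a Type II error (false negative).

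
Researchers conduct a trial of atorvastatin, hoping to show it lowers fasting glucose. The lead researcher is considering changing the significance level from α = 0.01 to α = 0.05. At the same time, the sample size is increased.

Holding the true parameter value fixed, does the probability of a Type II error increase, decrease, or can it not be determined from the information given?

It decreases.

Relaxing α lowers the evidence threshold; under Ha, outcomes that previously fell short now trigger rejection. More data shrinks sampling variability; the test statistic under Ha concentrates further from the null value, making rejection more likely. Both changes push β in the same direction.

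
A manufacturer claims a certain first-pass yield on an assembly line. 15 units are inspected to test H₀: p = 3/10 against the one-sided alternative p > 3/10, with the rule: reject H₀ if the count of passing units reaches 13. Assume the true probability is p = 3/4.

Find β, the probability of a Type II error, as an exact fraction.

820244467/1073741824

A Type II error is failing to reject when Ha holds: with p = 3/4, β = P(Y ≤ 12).
Summing C(15,j)·(3/4)^j·(1/4)^{15-j} for j = 0..12 gives 820244467/1073741824.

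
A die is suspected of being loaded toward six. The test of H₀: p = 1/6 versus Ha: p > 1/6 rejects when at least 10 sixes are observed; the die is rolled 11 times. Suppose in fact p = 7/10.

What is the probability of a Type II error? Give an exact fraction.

2217524751/2500000000

A Type II error is failing to reject when Ha holds: with p = 7/10, β = P(S ≤ 9).
Adding the binomial probabilities P(S=0)+…+P(S=9) at p = 7/10 gives 2217524751/2500000000.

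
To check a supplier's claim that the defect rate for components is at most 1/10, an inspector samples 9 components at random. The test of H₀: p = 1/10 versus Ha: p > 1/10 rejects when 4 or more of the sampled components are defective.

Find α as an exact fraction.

The significance level is the probability, assuming p = 1/10, of seeing 4 or more defectives in 9 draws.
α = 1 − P(S ≤ 3) = 1 − 495834453/500000000 = 4165547/500000000.

4165547/500000000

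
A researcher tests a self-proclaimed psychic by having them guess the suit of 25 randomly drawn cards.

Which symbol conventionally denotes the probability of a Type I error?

P(Type I error) = P(reject H₀ | H₀ true) = α, the significance level.

α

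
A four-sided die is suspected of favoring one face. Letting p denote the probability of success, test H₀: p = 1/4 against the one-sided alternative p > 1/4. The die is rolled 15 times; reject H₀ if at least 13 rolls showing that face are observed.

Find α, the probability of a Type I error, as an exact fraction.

991/1073741824

α = P(reject H₀ | H₀ true) = P(X ≥ 13 | p = 1/4), with X ~ Binomial(15, 1/4).
Summing C(15,j)(1/4)^j(3/4)^{15−j} for j = 13,…,15 gives 991/1073741824.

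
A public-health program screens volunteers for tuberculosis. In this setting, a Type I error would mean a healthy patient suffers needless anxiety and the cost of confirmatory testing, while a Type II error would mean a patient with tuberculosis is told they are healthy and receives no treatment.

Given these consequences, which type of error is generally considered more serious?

The Type II consequence (a patient with tuberculosis is told they are healthy and receives no treatment) is more severe than the Type I consequence (a healthy patient suffers needless anxiety and the cost of confirmatory testing).

Type II error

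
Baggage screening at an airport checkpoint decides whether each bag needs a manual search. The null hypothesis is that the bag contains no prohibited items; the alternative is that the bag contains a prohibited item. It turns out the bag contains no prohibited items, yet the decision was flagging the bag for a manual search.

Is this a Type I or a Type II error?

Type I error

'Flagging the bag for a manual search' corresponds to rejecting H₀.
H₀ was rejected but H₀ is true — a Type I error (false positive).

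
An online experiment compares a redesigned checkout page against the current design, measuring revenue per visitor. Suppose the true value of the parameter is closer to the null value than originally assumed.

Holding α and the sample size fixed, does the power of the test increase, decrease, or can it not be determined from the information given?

It decreases.

A smaller true effect puts the Ha sampling distribution closer to H₀, so more of it falls in the non-rejection region.
Since power = 1 − β and β increases, power decreases.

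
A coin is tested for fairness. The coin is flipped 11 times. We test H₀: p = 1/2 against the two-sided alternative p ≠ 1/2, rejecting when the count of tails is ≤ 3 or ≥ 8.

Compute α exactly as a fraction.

The significance level is the null-hypothesis probability of the rejection region {≤3} ∪ {≥8}.
By symmetry, α = 2·P(S ≤ 3) = 2·(1 + 11 + 55 + 165)/2048 = 464/2048 = 29/128.

29/128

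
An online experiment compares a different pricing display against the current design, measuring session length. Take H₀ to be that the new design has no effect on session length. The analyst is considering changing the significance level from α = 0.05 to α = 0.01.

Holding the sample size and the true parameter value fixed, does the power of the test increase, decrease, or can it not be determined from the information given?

A smaller α moves the rejection region further into the tail. With the alternative true, more outcomes now fall outside the rejection region, so failing to reject becomes more likely.
Since power = 1 − β and β increases, power decreases.

It decreases.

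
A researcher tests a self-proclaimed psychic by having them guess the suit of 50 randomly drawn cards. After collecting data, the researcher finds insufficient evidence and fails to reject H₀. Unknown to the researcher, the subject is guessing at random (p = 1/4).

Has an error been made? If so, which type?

Neither — the decision is correct.

The conventional null hypothesis here is that the subject is guessing at random (p = 1/4).
The test retained a true H₀ — the decision matches the true state.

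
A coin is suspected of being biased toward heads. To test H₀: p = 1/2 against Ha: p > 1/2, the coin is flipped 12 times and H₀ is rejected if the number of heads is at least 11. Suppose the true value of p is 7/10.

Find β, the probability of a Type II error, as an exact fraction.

Under the alternative p = 7/10, X ~ Binomial(12, 7/10); β is the probability the test does not reject, P(X < 11).
Adding the binomial probabilities P(X=0)+…+P(X=10) at p = 7/10 gives 914974950051/1000000000000.

914974950051/1000000000000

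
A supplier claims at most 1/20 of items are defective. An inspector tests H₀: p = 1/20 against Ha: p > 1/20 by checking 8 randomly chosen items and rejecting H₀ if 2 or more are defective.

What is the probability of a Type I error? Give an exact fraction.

1465463047/25600000000

Under H₀, S ~ Binomial(8, 1/20); the Type I error rate is P(S ≥ 2).
α = 1 − P(S ≤ 1) = 1 − 24134536953/25600000000 = 1465463047/25600000000.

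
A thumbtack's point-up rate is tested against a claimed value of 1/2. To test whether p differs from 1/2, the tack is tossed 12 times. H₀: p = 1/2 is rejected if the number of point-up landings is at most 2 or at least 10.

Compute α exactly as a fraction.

79/2048

The significance level is the null-hypothesis probability of the rejection region {≤2} ∪ {≥10}.
Each tail has probability (1 + 12 + 66)/4096; doubling gives α = 158/4096 = 79/2048.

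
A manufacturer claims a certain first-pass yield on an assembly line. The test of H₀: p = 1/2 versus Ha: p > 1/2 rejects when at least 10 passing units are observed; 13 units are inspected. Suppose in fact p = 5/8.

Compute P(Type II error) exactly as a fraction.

Under the alternative p = 5/8, X ~ Binomial(13, 5/8); β is the probability the test does not reject, P(X < 10).
Summing C(13,j)·(5/8)^j·(3/8)^{13-j} for j = 0..9 gives 107331531597/137438953472.

107331531597/137438953472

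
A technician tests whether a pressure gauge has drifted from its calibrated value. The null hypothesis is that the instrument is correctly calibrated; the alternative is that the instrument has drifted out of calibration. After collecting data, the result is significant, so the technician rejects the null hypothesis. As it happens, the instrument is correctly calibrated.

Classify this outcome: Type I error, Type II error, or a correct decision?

Type I error

H₀ was rejected, but H₀ is actually true.
Rejecting a true null hypothesis is a Type I error (false positive).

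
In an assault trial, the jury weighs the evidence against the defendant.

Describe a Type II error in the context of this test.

A Type II error would mean concluding that the defendant is innocent (or at least failing to establish that the defendant is guilty) when in fact the defendant is guilty.

With the conventional null hypothesis that the defendant is innocent:
A Type II error is failing to reject H₀ when H₀ is false.
Here that means acquitting the defendant when actually the defendant is guilty.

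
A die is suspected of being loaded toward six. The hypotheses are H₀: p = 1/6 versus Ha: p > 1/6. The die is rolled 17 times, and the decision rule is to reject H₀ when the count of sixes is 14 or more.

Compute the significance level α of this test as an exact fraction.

44243/8463329722368

α = P(reject H₀ | H₀ true) = P(S ≥ 14 | p = 1/6), with S ~ Binomial(17, 1/6).
Summing C(17,j)(1/6)^j(5/6)^{17−j} for j = 14,…,17 gives 44243/8463329722368.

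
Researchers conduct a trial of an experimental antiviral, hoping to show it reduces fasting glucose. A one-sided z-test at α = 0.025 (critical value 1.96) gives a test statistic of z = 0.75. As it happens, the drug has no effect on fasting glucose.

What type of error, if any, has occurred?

The conventional null hypothesis is that the drug has no effect on fasting glucose.
Since z = 0.75 ≤ z* = 1.96, H₀ is not rejected.
H₀ is true (actually the drug has no effect on fasting glucose).
The decision matches the true state — no error.

No error (correct decision).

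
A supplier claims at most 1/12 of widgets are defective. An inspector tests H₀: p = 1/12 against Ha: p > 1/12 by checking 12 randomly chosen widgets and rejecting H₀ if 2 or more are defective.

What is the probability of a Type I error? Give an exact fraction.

α = P(reject H₀ | H₀ true) = P(X ≥ 2 | p = 1/12), X ~ Binomial(12, 1/12).
Computing the lower-tail complement: 1 − 6562168424053/8916100448256 = 2353932024203/8916100448256.

2353932024203/8916100448256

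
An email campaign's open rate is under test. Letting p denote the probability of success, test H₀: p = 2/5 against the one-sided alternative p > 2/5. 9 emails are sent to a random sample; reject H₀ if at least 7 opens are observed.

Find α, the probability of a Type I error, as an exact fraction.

Under H₀, Y ~ Binomial(9, 2/5), and α = P(Y ≥ 7).
P(Y ≥ 7) = Σ_{j=7}^{9} C(9,j)·(2/5)^j·(3/5)^{9-j} = 48896/1953125.

48896/1953125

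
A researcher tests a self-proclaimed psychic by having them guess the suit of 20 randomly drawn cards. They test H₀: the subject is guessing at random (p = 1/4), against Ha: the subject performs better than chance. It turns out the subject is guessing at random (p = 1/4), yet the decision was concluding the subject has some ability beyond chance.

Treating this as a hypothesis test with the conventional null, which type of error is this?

Type I error

'Concluding the subject has some ability beyond chance' corresponds to rejecting H₀.
H₀ was rejected but H₀ is true — a Type I error (false positive).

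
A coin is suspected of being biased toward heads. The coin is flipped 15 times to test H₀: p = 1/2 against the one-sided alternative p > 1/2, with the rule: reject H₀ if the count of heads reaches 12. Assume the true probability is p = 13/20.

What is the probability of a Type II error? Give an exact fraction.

Under the alternative p = 13/20, Y ~ Binomial(15, 13/20); β is the probability the test does not reject, P(Y < 12).
Adding the binomial probabilities P(Y=0)+…+P(Y=11) at p = 13/20 gives 6777270377107586237/8192000000000000000.

6777270377107586237/8192000000000000000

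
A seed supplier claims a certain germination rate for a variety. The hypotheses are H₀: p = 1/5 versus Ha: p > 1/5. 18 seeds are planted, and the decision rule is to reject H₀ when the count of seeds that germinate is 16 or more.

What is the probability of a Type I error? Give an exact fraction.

2521/3814697265625

The Type I error probability is α = P(Y ≥ 16) computed under H₀, where Y ~ Binomial(18, 1/5).
Adding the binomial terms for j = 16 through 18 with p = 1/5 yields 2521/3814697265625.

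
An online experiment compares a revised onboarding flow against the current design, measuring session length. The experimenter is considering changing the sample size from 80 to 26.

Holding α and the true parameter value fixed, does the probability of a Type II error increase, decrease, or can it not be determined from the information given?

It increases.

With less data the test statistic is noisier; under Ha, more outcomes land inside the acceptance region.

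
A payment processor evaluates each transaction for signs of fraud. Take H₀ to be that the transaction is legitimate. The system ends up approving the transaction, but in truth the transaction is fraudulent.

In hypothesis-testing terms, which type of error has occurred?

'Approving the transaction' corresponds to failing to reject H₀.
H₀ was not rejected but H₀ is false — a Type II error (false negative).

Type II error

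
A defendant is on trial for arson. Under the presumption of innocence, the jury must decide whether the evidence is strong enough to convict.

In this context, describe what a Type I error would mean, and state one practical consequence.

A Type I error would mean concluding that the defendant is guilty when in fact the defendant is innocent. Consequence: an innocent person is convicted and punished.

With the conventional null hypothesis that the defendant is innocent:
A Type I error is rejecting H₀ when H₀ is true.
Here that means convicting the defendant when actually the defendant is innocent.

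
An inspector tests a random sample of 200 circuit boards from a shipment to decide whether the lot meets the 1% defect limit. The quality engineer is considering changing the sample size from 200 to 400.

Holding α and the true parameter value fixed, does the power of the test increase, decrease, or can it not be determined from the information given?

More data shrinks sampling variability; the test statistic under Ha concentrates further from the null value, making rejection more likely.
Since power = 1 − β and β decreases, power increases.

It increases.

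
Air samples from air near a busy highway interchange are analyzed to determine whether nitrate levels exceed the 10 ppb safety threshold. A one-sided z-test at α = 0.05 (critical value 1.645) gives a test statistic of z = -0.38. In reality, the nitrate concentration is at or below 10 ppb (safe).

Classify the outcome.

No error (correct decision).

The conventional null hypothesis is that the nitrate concentration is at or below 10 ppb (safe).
Since z = -0.38 ≤ z* = 1.645, H₀ is not rejected.
H₀ is true (actually the nitrate concentration is at or below 10 ppb (safe)).
The decision matches the true state — no error.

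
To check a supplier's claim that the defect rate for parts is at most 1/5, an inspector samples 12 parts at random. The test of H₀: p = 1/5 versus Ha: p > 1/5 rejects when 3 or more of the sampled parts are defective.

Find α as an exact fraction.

α = P(reject H₀ | H₀ true) = P(S ≥ 3 | p = 1/5), S ~ Binomial(12, 1/5).
α = 1 − P(S ≤ 2) = 1 − 27262976/48828125 = 21565149/48828125.

21565149/48828125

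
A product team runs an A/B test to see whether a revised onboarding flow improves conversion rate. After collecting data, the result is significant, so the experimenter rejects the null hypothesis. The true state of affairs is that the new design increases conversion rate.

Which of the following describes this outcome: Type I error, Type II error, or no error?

No error — this is a correct decision.

The conventional null hypothesis here is that the new design has no effect on conversion rate.
The test rejected a false H₀ — the decision matches the true state.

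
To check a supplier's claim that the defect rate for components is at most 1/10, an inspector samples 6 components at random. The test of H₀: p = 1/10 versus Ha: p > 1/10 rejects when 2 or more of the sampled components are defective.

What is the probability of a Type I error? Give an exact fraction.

22853/200000

α = P(reject H₀ | H₀ true) = P(S ≥ 2 | p = 1/10), S ~ Binomial(6, 1/10).
α = 1 − P(S ≤ 1) = 1 − 177147/200000 = 22853/200000.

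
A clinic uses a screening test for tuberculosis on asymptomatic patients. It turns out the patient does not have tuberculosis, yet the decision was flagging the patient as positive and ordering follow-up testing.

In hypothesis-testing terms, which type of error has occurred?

The null hypothesis here is that the patient does not have tuberculosis.
'Flagging the patient as positive and ordering follow-up testing' corresponds to rejecting H₀.
H₀ was rejected but H₀ is true — a Type I error (false positive).

Type I error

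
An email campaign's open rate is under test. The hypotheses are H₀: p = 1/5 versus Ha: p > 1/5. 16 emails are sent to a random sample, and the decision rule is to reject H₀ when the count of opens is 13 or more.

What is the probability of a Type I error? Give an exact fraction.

The Type I error probability is α = P(K ≥ 13) computed under H₀, where K ~ Binomial(16, 1/5).
Summing C(16,j)(1/5)^j(4/5)^{16−j} for j = 13,…,16 gives 1513/6103515625.

1513/6103515625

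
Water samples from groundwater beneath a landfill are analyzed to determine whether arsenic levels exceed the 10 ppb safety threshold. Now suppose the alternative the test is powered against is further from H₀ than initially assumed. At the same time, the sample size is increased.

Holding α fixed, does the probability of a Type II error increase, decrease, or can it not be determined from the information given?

It decreases.

The further the true parameter sits from the null value, the more of the Ha sampling distribution falls in the rejection region. Increasing n separates the H₀ and Ha sampling distributions, so under Ha fewer outcomes land in the acceptance region. Both changes push β in the same direction.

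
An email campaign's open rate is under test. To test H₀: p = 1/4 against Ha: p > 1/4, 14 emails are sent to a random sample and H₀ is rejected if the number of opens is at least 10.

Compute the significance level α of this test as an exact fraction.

91771/268435456

The Type I error probability is α = P(Y ≥ 10) computed under H₀, where Y ~ Binomial(14, 1/4).
P(Y ≥ 10) = Σ_{j=10}^{14} C(14,j)·(1/4)^j·(3/4)^{14-j} = 91771/268435456.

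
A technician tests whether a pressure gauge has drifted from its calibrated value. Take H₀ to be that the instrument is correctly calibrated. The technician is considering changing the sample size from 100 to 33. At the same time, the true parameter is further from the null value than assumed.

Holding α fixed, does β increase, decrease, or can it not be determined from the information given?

Cannot be determined from the information given.

The first change alone would make β increase; the second alone would make β decrease. Which effect dominates depends on the magnitudes, which are not given.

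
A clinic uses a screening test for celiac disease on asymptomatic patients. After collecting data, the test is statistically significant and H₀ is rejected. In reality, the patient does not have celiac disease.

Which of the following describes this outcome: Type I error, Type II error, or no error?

The conventional null hypothesis here is that the patient does not have celiac disease.
H₀ was rejected, but H₀ is actually true.
Rejecting a true null hypothesis is a Type I error (false positive).

Type I error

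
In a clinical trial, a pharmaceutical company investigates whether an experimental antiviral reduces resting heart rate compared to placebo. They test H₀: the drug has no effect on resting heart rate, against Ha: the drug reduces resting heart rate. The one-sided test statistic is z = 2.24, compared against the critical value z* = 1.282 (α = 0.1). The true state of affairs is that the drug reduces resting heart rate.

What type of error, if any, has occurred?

No error (correct decision).

Since z = 2.24 > z* = 1.282, H₀ is rejected.
H₀ is false (actually the drug reduces resting heart rate).
The decision matches the true state — no error.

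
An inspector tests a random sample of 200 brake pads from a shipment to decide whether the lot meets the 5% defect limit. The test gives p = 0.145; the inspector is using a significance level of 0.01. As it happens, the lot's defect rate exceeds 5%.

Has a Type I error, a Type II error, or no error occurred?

The conventional null hypothesis is that the lot's defect rate is 5% (within specification).
Since p = 0.145 ≥ α = 0.01, H₀ is not rejected.
H₀ is false (actually the lot's defect rate exceeds 5%).
Failing to reject a false H₀ is a Type II error.

Type II error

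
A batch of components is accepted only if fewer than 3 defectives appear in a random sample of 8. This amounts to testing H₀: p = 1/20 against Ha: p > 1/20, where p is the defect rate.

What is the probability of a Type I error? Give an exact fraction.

148178379/25600000000

Under H₀, Y ~ Binomial(8, 1/20); the Type I error rate is P(Y ≥ 3).
α = 1 − P(Y ≤ 2) = 1 − 25451821621/25600000000 = 148178379/25600000000.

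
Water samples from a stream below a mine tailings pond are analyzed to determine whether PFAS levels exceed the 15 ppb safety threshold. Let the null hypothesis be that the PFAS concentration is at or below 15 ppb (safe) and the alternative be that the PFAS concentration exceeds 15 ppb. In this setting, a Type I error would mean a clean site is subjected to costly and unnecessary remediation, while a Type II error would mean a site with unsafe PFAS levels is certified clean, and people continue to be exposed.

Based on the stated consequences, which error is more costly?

The Type II consequence (a site with unsafe PFAS levels is certified clean, and people continue to be exposed) is more severe than the Type I consequence (a clean site is subjected to costly and unnecessary remediation).

Type II error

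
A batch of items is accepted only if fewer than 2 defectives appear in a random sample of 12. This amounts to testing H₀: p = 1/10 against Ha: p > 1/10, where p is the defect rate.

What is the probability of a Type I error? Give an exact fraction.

340997748211/1000000000000

α = P(reject H₀ | H₀ true) = P(Y ≥ 2 | p = 1/10), Y ~ Binomial(12, 1/10).
Computing the lower-tail complement: 1 − 659002251789/1000000000000 = 340997748211/1000000000000.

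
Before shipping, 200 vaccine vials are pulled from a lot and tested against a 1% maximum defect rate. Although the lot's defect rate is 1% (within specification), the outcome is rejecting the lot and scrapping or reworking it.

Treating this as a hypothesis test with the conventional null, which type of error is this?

The null hypothesis here is that the lot's defect rate is 1% (within specification).
'Rejecting the lot and scrapping or reworking it' corresponds to rejecting H₀.
H₀ was rejected but H₀ is true — a Type I error (false positive).

Type I error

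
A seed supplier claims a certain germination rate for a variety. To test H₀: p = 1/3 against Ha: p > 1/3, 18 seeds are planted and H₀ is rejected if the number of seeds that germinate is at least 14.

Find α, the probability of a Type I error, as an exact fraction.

56137/387420489

α = P(reject H₀ | H₀ true) = P(X ≥ 14 | p = 1/3), with X ~ Binomial(18, 1/3).
Summing C(18,j)(1/3)^j(2/3)^{18−j} for j = 14,…,18 gives 56137/387420489.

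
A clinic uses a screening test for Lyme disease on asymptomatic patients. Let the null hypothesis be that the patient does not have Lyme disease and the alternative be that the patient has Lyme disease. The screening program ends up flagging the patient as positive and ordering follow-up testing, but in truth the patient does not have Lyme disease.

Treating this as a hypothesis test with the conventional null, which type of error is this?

'Flagging the patient as positive and ordering follow-up testing' corresponds to rejecting H₀.
H₀ was rejected but H₀ is true — a Type I error (false positive).

Type I error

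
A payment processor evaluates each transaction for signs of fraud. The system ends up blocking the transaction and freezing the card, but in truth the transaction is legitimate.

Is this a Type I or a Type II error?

The null hypothesis here is that the transaction is legitimate.
'Blocking the transaction and freezing the card' corresponds to rejecting H₀.
H₀ was rejected but H₀ is true — a Type I error (false positive).

Type I error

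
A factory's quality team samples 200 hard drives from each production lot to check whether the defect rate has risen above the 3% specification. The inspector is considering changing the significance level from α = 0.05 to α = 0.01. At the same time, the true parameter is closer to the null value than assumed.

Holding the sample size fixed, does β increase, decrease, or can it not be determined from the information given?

It increases.

Lowering α raises the bar for rejection; under Ha, the test now fails to reject on outcomes it previously would have rejected. A smaller departure from H₀ means the test statistic under Ha is distributed closer to where it would be under H₀; rejection becomes less likely. Both changes push β in the same direction.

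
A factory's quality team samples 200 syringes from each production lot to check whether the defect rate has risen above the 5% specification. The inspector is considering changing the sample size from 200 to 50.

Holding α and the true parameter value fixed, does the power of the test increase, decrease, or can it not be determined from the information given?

Reducing n widens both sampling distributions, so the test has less ability to distinguish Ha from H₀.
Since power = 1 − β and β increases, power decreases.

It decreases.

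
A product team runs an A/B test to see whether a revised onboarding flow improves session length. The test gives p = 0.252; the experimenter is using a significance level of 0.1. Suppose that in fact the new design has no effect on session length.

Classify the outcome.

No error (correct decision).

The conventional null hypothesis is that the new design has no effect on session length.
Since p = 0.252 ≥ α = 0.1, H₀ is not rejected.
H₀ is true (actually the new design has no effect on session length).
The decision matches the true state — no error.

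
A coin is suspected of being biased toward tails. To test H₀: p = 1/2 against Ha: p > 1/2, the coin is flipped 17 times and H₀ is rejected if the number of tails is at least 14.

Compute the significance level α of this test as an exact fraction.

Under H₀, X ~ Binomial(17, 1/2), and α = P(X ≥ 14).
P(X ≥ 14) = [C(17,14) + C(17,15) + C(17,16) + C(17,17)] / 2^17 = (680 + 136 + 17 + 1) / 131072 = 834/131072 = 417/65536.

417/65536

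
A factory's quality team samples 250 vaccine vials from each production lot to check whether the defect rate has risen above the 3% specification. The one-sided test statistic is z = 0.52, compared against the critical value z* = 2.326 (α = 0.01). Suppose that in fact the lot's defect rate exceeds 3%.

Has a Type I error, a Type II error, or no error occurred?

The conventional null hypothesis is that the lot's defect rate is 3% (within specification).
Since z = 0.52 ≤ z* = 2.326, H₀ is not rejected.
H₀ is false (actually the lot's defect rate exceeds 3%).
Failing to reject a false H₀ is a Type II error.

Type II error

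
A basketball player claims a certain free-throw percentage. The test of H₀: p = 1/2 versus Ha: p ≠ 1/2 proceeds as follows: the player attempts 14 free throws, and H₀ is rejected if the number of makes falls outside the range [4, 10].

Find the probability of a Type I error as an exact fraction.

235/4096

The significance level is the null-hypothesis probability of the rejection region {≤3} ∪ {≥11}.
By symmetry, α = 2·P(K ≤ 3) = 2·(1 + 14 + 91 + 364)/16384 = 940/16384 = 235/4096.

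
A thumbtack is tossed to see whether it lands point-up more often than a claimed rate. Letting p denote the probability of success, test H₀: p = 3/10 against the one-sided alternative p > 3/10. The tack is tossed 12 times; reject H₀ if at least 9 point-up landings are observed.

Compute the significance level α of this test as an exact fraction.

Under H₀, S ~ Binomial(12, 3/10), and α = P(S ≥ 9).
Adding the binomial terms for j = 9 through 12 with p = 3/10 yields 338331087/200000000000.

338331087/200000000000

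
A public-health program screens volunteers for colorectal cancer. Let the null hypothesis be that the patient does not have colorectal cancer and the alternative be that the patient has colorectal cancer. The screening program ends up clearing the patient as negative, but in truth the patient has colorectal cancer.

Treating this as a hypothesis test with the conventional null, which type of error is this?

'Clearing the patient as negative' corresponds to failing to reject H₀.
H₀ was not rejected but H₀ is false — a Type II error (false negative).

Type II error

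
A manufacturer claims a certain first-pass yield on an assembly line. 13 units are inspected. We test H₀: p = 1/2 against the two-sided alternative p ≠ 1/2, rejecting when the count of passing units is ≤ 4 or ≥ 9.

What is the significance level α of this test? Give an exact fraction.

The significance level is the null-hypothesis probability of the rejection region {≤4} ∪ {≥9}.
The two tails are symmetric, so α = 2·(1 + 13 + 78 + 286 + 715)/2^13 = 2186/8192 = 1093/4096.

1093/4096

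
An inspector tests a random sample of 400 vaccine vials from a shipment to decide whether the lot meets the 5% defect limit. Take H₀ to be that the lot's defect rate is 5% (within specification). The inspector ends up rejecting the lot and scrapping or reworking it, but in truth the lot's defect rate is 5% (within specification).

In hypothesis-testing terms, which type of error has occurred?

'Rejecting the lot and scrapping or reworking it' corresponds to rejecting H₀.
H₀ was rejected but H₀ is true — a Type I error (false positive).

Type I error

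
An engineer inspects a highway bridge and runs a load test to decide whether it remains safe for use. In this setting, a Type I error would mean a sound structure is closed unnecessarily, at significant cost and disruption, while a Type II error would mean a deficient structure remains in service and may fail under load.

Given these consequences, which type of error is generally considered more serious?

Type II error

The Type II consequence (a deficient structure remains in service and may fail under load) is more severe than the Type I consequence (a sound structure is closed unnecessarily, at significant cost and disruption).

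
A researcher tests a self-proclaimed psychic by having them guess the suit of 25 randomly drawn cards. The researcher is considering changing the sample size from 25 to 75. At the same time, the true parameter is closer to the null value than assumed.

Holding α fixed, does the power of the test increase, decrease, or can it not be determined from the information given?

Cannot be determined from the information given.

The first change alone would make β decrease; the second alone would make β increase. Which effect dominates depends on the magnitudes, which are not given.
Since power = 1 − β, the effect on power is likewise indeterminate.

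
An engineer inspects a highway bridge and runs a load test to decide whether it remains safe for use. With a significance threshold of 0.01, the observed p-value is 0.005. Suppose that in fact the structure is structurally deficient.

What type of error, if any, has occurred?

The conventional null hypothesis is that the structure meets the required load capacity (safe).
Since p = 0.005 < α = 0.01, H₀ is rejected.
H₀ is false (actually the structure is structurally deficient).
The decision matches the true state — no error.

Neither — the decision is correct.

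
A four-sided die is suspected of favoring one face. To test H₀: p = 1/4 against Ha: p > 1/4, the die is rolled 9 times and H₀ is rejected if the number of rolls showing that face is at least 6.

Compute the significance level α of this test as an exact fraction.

655/65536

The Type I error probability is α = P(K ≥ 6) computed under H₀, where K ~ Binomial(9, 1/4).
P(K ≥ 6) = Σ_{j=6}^{9} C(9,j)·(1/4)^j·(3/4)^{9-j} = 655/65536.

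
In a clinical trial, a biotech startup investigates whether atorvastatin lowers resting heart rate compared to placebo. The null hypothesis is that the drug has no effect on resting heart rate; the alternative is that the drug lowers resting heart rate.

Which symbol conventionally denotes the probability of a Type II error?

β

P(Type II error) = P(fail to reject H₀ | H₀ false) = β.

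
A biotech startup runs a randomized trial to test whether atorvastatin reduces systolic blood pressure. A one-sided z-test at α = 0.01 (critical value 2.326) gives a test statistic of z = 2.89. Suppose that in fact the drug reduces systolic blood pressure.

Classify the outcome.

The conventional null hypothesis is that the drug has no effect on systolic blood pressure.
Since z = 2.89 > z* = 2.326, H₀ is rejected.
H₀ is false (actually the drug reduces systolic blood pressure).
The decision matches the true state — no error.

Neither — the decision is correct.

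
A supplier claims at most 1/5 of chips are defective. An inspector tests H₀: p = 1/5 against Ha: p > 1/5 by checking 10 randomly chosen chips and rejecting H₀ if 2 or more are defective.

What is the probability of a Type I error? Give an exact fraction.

α = P(reject H₀ | H₀ true) = P(K ≥ 2 | p = 1/5), K ~ Binomial(10, 1/5).
Computing the lower-tail complement: 1 − 3670016/9765625 = 6095609/9765625.

6095609/9765625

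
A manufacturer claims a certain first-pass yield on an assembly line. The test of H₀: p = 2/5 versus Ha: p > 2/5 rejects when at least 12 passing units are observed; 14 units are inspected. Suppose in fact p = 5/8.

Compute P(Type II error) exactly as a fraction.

A Type II error is failing to reject when Ha holds: with p = 5/8, β = P(X ≤ 11).
Adding the binomial probabilities P(X=0)+…+P(X=11) at p = 5/8 gives 2070361146177/2199023255552.

2070361146177/2199023255552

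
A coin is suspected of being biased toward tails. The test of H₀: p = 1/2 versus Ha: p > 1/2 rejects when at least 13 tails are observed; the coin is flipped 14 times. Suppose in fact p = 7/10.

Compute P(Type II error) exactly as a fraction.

95252438490057/100000000000000

Under the alternative p = 7/10, Y ~ Binomial(14, 7/10); β is the probability the test does not reject, P(Y < 13).
Equivalently, β = 1 − P(Y ≥ 13) = 95252438490057/100000000000000.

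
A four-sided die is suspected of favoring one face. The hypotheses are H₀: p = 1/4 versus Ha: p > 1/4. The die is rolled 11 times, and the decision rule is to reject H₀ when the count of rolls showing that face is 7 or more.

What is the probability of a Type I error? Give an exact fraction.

15857/2097152

α = P(reject H₀ | H₀ true) = P(Y ≥ 7 | p = 1/4), with Y ~ Binomial(11, 1/4).
Adding the binomial terms for j = 7 through 11 with p = 1/4 yields 15857/2097152.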